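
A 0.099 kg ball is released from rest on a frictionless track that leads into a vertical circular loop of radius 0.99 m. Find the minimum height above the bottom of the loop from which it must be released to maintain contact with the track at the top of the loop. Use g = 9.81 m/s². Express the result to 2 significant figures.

h = 2.5 m

At the top, for minimum speed gravity alone supplies the centripetal force: mg = mv_top²/r ⇒ v_top² = gr = 9.712 m²/s²
Energy conservation from release height h to the top (height 2r): mgh = ½mv_top² + mg(2r)
h = v_top²/(2g) + 2r = r/2 + 2r = 5r/2 = 2.475 m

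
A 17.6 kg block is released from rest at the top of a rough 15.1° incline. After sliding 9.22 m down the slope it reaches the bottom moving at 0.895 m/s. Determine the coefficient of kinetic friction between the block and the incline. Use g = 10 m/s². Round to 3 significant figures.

μ_k = 0.265

The energy dissipated by friction is the PE lost minus the KE gained:
mgL sinθ = 422.73 J; ½mv² = 7.0490 J
W_f = 422.73 − 7.0490 = 415.7 J
μ_k = W_f/(mg cosθ · L) = 415.7/(169.9 × 9.22) = 0.2653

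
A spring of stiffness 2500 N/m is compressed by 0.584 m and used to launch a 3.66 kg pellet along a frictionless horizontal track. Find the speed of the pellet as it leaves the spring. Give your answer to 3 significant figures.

The pellet leaves the spring when the spring is at natural length, so ½kx² = ½mv²
v = x√(k/m) = 0.584 × √(2500/3.66) = 15.26 m/s

v = 15.3 m/s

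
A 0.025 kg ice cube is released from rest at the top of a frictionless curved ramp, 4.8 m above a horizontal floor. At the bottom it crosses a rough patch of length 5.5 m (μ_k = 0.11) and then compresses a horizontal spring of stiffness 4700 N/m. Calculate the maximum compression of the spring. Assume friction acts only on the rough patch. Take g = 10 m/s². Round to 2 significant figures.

Initial energy: E₁ = mgh = (0.025)(10)(4.8) = 1.2000 J
Friction removes W_f = μ_k mg d = (0.11)(0.025)(10)(5.5) = 0.1513 J
Energy reaching the spring: E = 1.2000 − 0.1513 = 1.0487 J
At max compression ½kx² = E ⇒ x = √(2E/k) = √(2 × 1.0487/4700) = 0.02113 m

x = 0.021 m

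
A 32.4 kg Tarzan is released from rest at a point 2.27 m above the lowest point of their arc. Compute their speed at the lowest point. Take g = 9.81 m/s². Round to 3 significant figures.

v = 6.67 m/s

Mechanical energy is conserved (no friction): mgh = ½mv²
v = √(2gh) = √(2 × 9.81 × 2.27) = √44.537 = 6.674 m/s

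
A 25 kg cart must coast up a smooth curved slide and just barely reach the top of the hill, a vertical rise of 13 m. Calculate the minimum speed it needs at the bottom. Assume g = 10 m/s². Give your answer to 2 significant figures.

v = 16 m/s

At the top it is momentarily at rest, so all KE converts to PE: ½mv² = mgh
v = √(2gh) = √(2 × 10 × 13) = 16.12 m/s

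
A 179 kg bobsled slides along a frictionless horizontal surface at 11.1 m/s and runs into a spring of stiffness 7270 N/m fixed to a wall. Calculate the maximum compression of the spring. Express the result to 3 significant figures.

At max compression the bobsled is momentarily at rest: ½mv² = ½kx²
x = v√(m/k) = 11.1 × √(179/7270) = 1.742 m

x = 1.74 m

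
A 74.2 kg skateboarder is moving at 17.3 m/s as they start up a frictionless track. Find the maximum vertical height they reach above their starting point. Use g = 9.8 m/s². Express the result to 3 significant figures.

h = 15.3 m

Setting KE at the bottom equal to PE gained: ½mv² = mgh
h = v²/(2g) = 17.3²/(2 × 9.8) = 15.27 m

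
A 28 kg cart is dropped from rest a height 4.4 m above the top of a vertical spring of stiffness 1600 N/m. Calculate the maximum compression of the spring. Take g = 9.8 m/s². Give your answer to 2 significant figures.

Take the reference level at the top of the uncompressed spring. At max compression the cart has fallen H + x and is momentarily at rest:
mg(H + x) = ½kx²
½(1600)x² − (28)(9.8)x − (28)(9.8)(4.4) = 0
800.0x² − 274.4x − 1207 = 0
x = [274.4 + √(75295 + 3.8636e+06)]/(2 × 800.0) = 1.412 m

x = 1.4 m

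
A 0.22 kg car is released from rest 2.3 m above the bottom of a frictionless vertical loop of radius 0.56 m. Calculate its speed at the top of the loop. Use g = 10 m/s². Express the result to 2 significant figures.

Energy conservation: mgh = ½mv_top² + mg(2r)
v_top² = 2g(h − 2r) = 2(10)(2.3 − 1.120) = 23.60
v_top = 4.858 m/s

v = 4.9 m/s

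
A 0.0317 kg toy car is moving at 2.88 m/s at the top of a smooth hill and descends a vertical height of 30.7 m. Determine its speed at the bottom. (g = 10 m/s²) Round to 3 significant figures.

v = 24.9 m/s

By conservation of mechanical energy, ½mv₀² + mgh = ½mv²
The mass cancels from both sides.
v² = v₀² + 2gh = (2.88)² + 2(10)(30.7) = 622.29
v = √622.29 = 24.95 m/s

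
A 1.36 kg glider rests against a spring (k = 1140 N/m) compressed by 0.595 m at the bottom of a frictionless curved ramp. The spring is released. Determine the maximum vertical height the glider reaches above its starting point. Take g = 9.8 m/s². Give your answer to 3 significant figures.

All spring PE becomes gravitational PE at the highest point: ½kx² = mgh
h = kx²/(2mg) = (1140)(0.595)²/(2 × 1.36 × 9.8) = 15.14 m

h = 15.1 m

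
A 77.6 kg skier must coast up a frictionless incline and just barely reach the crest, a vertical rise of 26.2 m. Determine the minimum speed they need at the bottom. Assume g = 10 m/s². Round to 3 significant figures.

At the top they are momentarily at rest, so all KE converts to PE: ½mv² = mgh
v = √(2gh) = √(2 × 10 × 26.2) = 22.89 m/s

v = 22.9 m/s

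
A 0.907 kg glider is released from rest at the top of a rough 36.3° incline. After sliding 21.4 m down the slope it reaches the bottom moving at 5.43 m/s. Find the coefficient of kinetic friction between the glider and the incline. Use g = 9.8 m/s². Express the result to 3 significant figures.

μ_k = 0.647

The energy dissipated by friction is the PE lost minus the KE gained:
mgL sinθ = 112.61 J; ½mv² = 13.371 J
W_f = 112.61 − 13.371 = 99.24 J
μ_k = W_f/(mg cosθ · L) = 99.24/(7.164 × 21.4) = 0.6473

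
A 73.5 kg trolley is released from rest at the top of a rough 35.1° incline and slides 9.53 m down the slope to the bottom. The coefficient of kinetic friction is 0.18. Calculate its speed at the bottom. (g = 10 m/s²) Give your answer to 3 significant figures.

v = 9.03 m/s

Taking the bottom as reference, mgh = ½mv² + μ_k N L with h = L sinθ, N = mg cosθ:
mgh = mgL sinθ = (73.5)(10)(9.53)sin35.1° = 4027.7 J
W_f = μ_k mg cosθ · L = (0.18)(73.5)(10)cos35.1°·9.53 = 1032 J
½mv² = 4027.7 − 1032 = 2996.1 J
v = √(2 × 2996.1/73.5) = 9.029 m/s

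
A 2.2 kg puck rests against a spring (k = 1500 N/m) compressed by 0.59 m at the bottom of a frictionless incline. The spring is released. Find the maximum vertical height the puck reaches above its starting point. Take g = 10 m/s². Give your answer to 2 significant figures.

Energy conservation from release to the highest point: ½kx² = mgh
h = kx²/(2mg) = (1500)(0.59)²/(2 × 2.2 × 10) = 11.87 m

h = 12 m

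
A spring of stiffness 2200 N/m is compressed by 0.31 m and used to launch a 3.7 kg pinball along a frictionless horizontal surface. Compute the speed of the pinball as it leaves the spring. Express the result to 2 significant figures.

Conservation of energy: ½kx² = ½mv²
v = x√(k/m) = 0.31 × √(2200/3.7) = 7.559 m/s

v = 7.6 m/s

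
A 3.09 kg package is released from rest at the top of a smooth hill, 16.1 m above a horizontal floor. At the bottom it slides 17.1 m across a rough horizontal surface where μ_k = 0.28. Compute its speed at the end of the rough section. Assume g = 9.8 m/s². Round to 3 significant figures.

Energy bookkeeping (friction removes W_f = μ_k N d):
mgh = ½mv² + μ_k m g d
W_f = μ_k mg d = (0.28)(3.09)(9.8)(17.1) = 145.0 J
½mv² = mgh − W_f = 487.54 − 145.0 = 342.55 J
v = √(2 × 342.55/3.09) = 14.89 m/s

v = 14.9 m/s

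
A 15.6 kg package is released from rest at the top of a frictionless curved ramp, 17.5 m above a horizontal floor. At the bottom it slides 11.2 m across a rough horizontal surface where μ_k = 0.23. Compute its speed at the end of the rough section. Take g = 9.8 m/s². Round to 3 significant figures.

v = 17.1 m/s

Applying the work–energy principle:
mgh = ½mv² + μ_k m g d
W_f = μ_k mg d = (0.23)(15.6)(9.8)(11.2) = 393.8 J
½mv² = mgh − W_f = 2675.4 − 393.8 = 2281.6 J
v = √(2 × 2281.6/15.6) = 17.10 m/s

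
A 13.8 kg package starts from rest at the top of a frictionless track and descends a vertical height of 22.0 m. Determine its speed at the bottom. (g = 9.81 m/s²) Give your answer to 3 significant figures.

Mechanical energy is conserved (no friction): mgh = ½mv²
v = √(2gh) = √(2 × 9.81 × 22.0) = √431.64 = 20.78 m/s

v = 20.8 m/s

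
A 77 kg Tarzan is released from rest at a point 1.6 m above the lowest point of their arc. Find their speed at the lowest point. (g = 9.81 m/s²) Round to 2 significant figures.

v = 5.6 m/s

Energy conservation between the two points: mgh = ½mv²
v = √(2gh) = √(2 × 9.81 × 1.6) = √31.392 = 5.603 m/s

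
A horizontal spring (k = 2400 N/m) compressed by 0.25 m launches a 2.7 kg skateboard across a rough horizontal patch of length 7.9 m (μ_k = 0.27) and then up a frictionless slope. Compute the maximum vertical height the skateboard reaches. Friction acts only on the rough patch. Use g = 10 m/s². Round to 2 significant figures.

h = 0.64 m

Spring energy: E₀ = ½kx² = ½(2400)(0.25)² = 75.000 J
Friction: W_f = μ_k mg d = (0.27)(2.7)(10)(7.9) = 57.59 J
Energy at base of ramp: E = 75.000 − 57.59 = 17.409 J
At max height all remaining energy is PE: mgh = E ⇒ h = E/(mg) = 17.409/(2.7 × 10) = 0.6448 m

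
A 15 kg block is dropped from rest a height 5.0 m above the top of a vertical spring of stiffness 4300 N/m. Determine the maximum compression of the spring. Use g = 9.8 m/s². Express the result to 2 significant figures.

Measuring PE from the top of the relaxed spring, at max compression the block has dropped H + x with zero KE, so:
mg(H + x) = ½kx²
½(4300)x² − (15)(9.8)x − (15)(9.8)(5.0) = 0
2150x² − 147.0x − 735.0 = 0
x = [147.0 + √(21609 + 6.3210e+06)]/(2 × 2150) = 0.6199 m

x = 0.62 m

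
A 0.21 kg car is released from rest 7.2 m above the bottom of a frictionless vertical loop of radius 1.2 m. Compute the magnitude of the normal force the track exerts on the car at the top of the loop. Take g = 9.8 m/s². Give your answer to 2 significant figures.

Energy from release to top (height 2r): mgh = ½mv_top² + mg(2r)
v_top² = 2g(h − 2r) = 2(9.8)(7.2 − 2.400) = 94.080 m²/s²
At the top, both N and weight point toward the centre: N + mg = mv_top²/r
N = m(v_top²/r − g) = 0.21(94.080/1.2 − 9.8) = 14.41 N

N = 14 N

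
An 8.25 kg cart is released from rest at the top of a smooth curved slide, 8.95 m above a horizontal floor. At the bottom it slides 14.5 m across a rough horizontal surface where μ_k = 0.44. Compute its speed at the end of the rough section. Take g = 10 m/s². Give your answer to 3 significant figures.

Applying the work–energy principle:
mgh = ½mv² + μ_k m g d
W_f = μ_k mg d = (0.44)(8.25)(10)(14.5) = 526.3 J
½mv² = mgh − W_f = 738.37 − 526.3 = 212.02 J
v = √(2 × 212.02/8.25) = 7.169 m/s

v = 7.17 m/s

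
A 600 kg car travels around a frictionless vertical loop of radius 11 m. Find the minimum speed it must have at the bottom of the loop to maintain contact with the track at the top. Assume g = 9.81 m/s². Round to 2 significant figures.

At the top: mg = mv_top²/r ⇒ v_top² = gr = 107.9 m²/s²
Energy from bottom to top (height 2r): ½mv_bot² = ½mv_top² + mg(2r)
v_bot² = gr + 4gr = 5gr = 539.6
v_bot = √(5gr) = 23.23 m/s

v = 23 m/s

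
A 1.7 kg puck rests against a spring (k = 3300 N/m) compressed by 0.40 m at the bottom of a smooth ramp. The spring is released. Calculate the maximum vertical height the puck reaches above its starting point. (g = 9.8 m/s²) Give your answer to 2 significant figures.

Energy conservation from release to the highest point: ½kx² = mgh
h = kx²/(2mg) = (3300)(0.40)²/(2 × 1.7 × 9.8) = 15.85 m

h = 16 m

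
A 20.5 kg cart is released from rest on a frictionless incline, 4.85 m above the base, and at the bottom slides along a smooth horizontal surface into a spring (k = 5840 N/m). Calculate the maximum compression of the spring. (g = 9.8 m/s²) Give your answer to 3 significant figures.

x = 0.578 m

Gravitational PE at the top equals spring PE at max compression: mgh = ½kx²
x = √(2mgh/k) = √(2 × 20.5 × 9.8 × 4.85 / 5840) = 0.5777 m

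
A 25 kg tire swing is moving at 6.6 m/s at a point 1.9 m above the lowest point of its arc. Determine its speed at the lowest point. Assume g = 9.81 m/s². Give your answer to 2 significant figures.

v = 9.0 m/s

Energy conservation between the two points: ½mv₀² + mgh = ½mv²
v² = v₀² + 2gh = (6.6)² + 2(9.81)(1.9) = 80.838
v = √80.838 = 8.991 m/s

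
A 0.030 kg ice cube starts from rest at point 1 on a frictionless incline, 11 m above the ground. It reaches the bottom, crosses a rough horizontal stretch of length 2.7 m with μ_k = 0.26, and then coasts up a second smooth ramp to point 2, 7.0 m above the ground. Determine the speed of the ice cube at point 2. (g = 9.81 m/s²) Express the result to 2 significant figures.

Energy at 1: mgh₁ = (0.030)(9.81)(11) = 3.2373 J
Friction loss: W_f = μ_k mg d = 0.2066 J
At 2: ½mv² + mgh₂ = mgh₁ − W_f
½mv² = 3.2373 − 0.2066 − 2.0601 = 0.97060 J
v = √(2 × 0.97060/0.030) = 8.044 m/s

v = 8.0 m/s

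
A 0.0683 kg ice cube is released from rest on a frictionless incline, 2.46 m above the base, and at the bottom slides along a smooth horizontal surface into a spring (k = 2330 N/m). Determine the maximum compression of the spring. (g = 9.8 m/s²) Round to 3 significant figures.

x = 0.0376 m

Gravitational PE at the top equals spring PE at max compression: mgh = ½kx²
x = √(2mgh/k) = √(2 × 0.0683 × 9.8 × 2.46 / 2330) = 0.03759 m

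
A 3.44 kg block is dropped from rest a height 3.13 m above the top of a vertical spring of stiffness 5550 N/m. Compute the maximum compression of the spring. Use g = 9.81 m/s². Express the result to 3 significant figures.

Take the reference level at the top of the uncompressed spring. At max compression the block has fallen H + x and is momentarily at rest:
mg(H + x) = ½kx²
½(5550)x² − (3.44)(9.81)x − (3.44)(9.81)(3.13) = 0
2775x² − 33.75x − 105.6 = 0
x = [33.75 + √(1139 + 1.1725e+06)]/(2 × 2775) = 0.2013 m

x = 0.201 m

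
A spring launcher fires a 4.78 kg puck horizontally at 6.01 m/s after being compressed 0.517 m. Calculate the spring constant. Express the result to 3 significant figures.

k = 646 N/m

Energy stored in the spring equals the launch KE: ½kx² = ½mv²
k = mv²/x² = (4.78)(6.01)²/(0.517)² = 645.9 N/m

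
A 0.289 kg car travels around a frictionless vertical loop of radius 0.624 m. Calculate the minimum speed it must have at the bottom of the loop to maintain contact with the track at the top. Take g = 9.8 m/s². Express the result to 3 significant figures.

At the top: mg = mv_top²/r ⇒ v_top² = gr = 6.115 m²/s²
Energy from bottom to top (height 2r): ½mv_bot² = ½mv_top² + mg(2r)
v_bot² = gr + 4gr = 5gr = 30.58
v_bot = √(5gr) = 5.530 m/s

v = 5.53 m/s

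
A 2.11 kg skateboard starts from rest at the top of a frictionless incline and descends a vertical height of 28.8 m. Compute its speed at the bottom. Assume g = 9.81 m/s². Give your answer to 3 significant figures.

v = 23.8 m/s

Energy conservation between the two points: mgh = ½mv²
v = √(2gh) = √(2 × 9.81 × 28.8) = √565.06 = 23.77 m/s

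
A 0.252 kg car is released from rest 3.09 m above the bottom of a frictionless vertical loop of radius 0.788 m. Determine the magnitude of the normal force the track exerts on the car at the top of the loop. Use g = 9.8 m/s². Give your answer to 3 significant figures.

Energy from release to top (height 2r): mgh = ½mv_top² + mg(2r)
v_top² = 2g(h − 2r) = 2(9.8)(3.09 − 1.576) = 29.674 m²/s²
At the top, both N and weight point toward the centre: N + mg = mv_top²/r
N = m(v_top²/r − g) = 0.252(29.674/0.788 − 9.8) = 7.020 N

N = 7.02 N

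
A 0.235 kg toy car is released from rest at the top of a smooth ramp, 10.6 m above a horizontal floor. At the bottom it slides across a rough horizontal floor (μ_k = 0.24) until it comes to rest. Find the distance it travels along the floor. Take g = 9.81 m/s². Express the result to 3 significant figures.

d = 44.2 m

Applying the work–energy principle:
At rest all PE has been dissipated by friction: mgh = μ_k m g d
d = h/μ_k = 10.6/0.24 = 44.17 m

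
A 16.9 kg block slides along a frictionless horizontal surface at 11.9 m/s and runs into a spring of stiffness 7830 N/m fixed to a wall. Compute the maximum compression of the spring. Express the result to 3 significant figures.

At max compression the block is momentarily at rest: ½mv² = ½kx²
x = v√(m/k) = 11.9 × √(16.9/7830) = 0.5529 m

x = 0.553 m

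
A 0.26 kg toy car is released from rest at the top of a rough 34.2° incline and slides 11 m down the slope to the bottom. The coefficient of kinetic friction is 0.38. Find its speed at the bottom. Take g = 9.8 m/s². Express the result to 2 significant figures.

Taking the bottom as reference, mgh = ½mv² + μ_k N L with h = L sinθ, N = mg cosθ:
mgh = mgL sinθ = (0.26)(9.8)(11)sin34.2° = 15.754 J
W_f = μ_k mg cosθ · L = (0.38)(0.26)(9.8)cos34.2°·11 = 8.809 J
½mv² = 15.754 − 8.809 = 6.9451 J
v = √(2 × 6.9451/0.26) = 7.309 m/s

v = 7.3 m/s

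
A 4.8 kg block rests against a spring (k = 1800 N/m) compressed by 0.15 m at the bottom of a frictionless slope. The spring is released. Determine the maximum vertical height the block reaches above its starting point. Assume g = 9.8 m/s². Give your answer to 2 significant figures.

h = 0.43 m

All spring PE becomes gravitational PE at the highest point: ½kx² = mgh
h = kx²/(2mg) = (1800)(0.15)²/(2 × 4.8 × 9.8) = 0.4305 m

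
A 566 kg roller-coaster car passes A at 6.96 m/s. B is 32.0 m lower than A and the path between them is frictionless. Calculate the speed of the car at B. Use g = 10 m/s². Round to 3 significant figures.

v = 26.2 m/s

By conservation of mechanical energy, ½mv₀² + mgh = ½mv²
The mass cancels from both sides.
v² = v₀² + 2gh = (6.96)² + 2(10)(32.0) = 688.44
v = √688.44 = 26.24 m/s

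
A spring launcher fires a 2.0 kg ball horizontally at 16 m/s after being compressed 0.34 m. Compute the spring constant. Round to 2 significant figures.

½kx² = ½mv²
k = mv²/x² = (2.0)(16)²/(0.34)² = 4429 N/m

k = 4400 N/m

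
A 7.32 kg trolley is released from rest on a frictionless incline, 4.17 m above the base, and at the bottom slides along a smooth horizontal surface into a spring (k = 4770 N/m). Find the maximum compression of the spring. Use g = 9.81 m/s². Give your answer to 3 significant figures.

x = 0.354 m

Energy conservation (no friction) from release to max compression: mgh = ½kx²
x = √(2mgh/k) = √(2 × 7.32 × 9.81 × 4.17 / 4770) = 0.3543 m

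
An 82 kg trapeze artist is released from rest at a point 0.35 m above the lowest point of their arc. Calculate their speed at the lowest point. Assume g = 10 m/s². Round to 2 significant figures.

v = 2.6 m/s

Energy conservation between the two points: mgh = ½mv²
The mass cancels from both sides.
v = √(2gh) = √(2 × 10 × 0.35) = √7.0000 = 2.646 m/s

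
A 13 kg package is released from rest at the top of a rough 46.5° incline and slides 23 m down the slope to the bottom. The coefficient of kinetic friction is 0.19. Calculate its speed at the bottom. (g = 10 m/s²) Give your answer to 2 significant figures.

v = 17 m/s

Work–energy: mg(L sinθ) − μ_k(mg cosθ)L = ½mv²
mgh = mgL sinθ = (13)(10)(23)sin46.5° = 2168.9 J
W_f = μ_k mg cosθ · L = (0.19)(13)(10)cos46.5°·23 = 391.1 J
½mv² = 2168.9 − 391.1 = 1777.8 J
v = √(2 × 1777.8/13) = 16.54 m/s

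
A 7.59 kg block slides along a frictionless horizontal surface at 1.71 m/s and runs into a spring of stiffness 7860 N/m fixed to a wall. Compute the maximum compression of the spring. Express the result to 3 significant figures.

x = 0.0531 m

Conservation of energy between contact and max compression: ½mv² = ½kx²
x = v√(m/k) = 1.71 × √(7.59/7860) = 0.05314 m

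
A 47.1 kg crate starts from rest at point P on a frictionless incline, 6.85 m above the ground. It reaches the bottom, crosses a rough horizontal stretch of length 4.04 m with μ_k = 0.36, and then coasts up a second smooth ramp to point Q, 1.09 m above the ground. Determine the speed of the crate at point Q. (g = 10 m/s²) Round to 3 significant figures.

v = 9.28 m/s

Energy at P: mgh₁ = (47.1)(10)(6.85) = 3226.3 J
Friction loss: W_f = μ_k mg d = 685.0 J
At Q: ½mv² + mgh₂ = mgh₁ − W_f
½mv² = 3226.3 − 685.0 − 513.39 = 2027.9 J
v = √(2 × 2027.9/47.1) = 9.280 m/s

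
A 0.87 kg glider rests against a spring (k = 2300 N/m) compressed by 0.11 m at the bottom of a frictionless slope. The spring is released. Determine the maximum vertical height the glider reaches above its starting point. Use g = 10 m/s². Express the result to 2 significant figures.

Energy conservation from release to the highest point: ½kx² = mgh
h = kx²/(2mg) = (2300)(0.11)²/(2 × 0.87 × 10) = 1.599 m

h = 1.6 m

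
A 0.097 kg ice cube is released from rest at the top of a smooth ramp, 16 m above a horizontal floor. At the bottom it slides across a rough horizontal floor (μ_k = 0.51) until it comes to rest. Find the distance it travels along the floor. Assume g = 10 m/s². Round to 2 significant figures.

d = 31 m

Applying the work–energy principle:
At rest all PE has been dissipated by friction: mgh = μ_k m g d
d = h/μ_k = 16/0.51 = 31.37 m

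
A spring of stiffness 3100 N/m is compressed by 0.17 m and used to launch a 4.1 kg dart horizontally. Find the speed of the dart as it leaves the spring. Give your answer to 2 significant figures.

Spring PE converts entirely to kinetic energy: ½kx² = ½mv²
v = x√(k/m) = 0.17 × √(3100/4.1) = 4.675 m/s

v = 4.7 m/s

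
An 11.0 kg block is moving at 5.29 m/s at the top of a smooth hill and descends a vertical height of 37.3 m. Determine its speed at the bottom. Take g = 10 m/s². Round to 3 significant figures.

v = 27.8 m/s

By conservation of mechanical energy, ½mv₀² + mgh = ½mv²
v² = v₀² + 2gh = (5.29)² + 2(10)(37.3) = 773.98
v = √773.98 = 27.82 m/s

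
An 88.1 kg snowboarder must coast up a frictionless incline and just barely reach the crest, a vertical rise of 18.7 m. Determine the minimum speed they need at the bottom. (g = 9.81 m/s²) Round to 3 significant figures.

v = 19.2 m/s

At the top they are momentarily at rest, so all KE converts to PE: ½mv² = mgh
v = √(2gh) = √(2 × 9.81 × 18.7) = 19.15 m/s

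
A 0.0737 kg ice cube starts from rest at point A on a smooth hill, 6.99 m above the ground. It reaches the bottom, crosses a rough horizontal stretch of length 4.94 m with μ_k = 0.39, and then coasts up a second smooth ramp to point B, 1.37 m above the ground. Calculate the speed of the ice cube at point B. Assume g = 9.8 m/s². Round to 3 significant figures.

Energy at A: mgh₁ = (0.0737)(9.8)(6.99) = 5.0486 J
Friction loss: W_f = μ_k mg d = 1.392 J
At B: ½mv² + mgh₂ = mgh₁ − W_f
½mv² = 5.0486 − 1.392 − 0.98950 = 2.6676 J
v = √(2 × 2.6676/0.0737) = 8.508 m/s

v = 8.51 m/s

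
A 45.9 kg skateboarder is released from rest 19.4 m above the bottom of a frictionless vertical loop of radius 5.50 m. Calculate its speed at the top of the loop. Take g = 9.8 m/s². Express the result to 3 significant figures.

v = 12.8 m/s

Energy conservation: mgh = ½mv_top² + mg(2r)
v_top² = 2g(h − 2r) = 2(9.8)(19.4 − 11.00) = 164.6
v_top = 12.83 m/s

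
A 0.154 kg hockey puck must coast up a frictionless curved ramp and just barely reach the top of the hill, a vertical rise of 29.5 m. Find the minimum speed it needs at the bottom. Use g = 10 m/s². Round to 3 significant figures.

v = 24.3 m/s

At the top it is momentarily at rest, so all KE converts to PE: ½mv² = mgh
v = √(2gh) = √(2 × 10 × 29.5) = 24.29 m/s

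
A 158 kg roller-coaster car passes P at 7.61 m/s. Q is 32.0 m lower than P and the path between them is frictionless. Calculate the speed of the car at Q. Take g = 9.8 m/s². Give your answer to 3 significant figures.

Equating total energy at the two states: ½mv₀² + mgh = ½mv²
v² = v₀² + 2gh = (7.61)² + 2(9.8)(32.0) = 685.11
v = √685.11 = 26.17 m/s

v = 26.2 m/s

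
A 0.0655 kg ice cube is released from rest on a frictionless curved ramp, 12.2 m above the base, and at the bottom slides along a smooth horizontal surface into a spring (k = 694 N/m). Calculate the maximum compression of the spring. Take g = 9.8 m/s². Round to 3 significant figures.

x = 0.150 m

Energy conservation (no friction) from release to max compression: mgh = ½kx²
x = √(2mgh/k) = √(2 × 0.0655 × 9.8 × 12.2 / 694) = 0.1502 m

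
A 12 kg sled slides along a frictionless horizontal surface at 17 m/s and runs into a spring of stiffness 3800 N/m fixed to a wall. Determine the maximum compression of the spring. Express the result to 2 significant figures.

At max compression the sled is momentarily at rest: ½mv² = ½kx²
x = v√(m/k) = 17 × √(12/3800) = 0.9553 m

x = 0.96 m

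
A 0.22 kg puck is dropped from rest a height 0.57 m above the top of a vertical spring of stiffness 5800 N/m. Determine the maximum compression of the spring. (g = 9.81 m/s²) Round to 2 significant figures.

Measuring PE from the top of the relaxed spring, at max compression the puck has dropped H + x with zero KE, so:
mg(H + x) = ½kx²
½(5800)x² − (0.22)(9.81)x − (0.22)(9.81)(0.57) = 0
2900x² − 2.158x − 1.230 = 0
x = [2.158 + √(4.658 + 14270)]/(2 × 2900) = 0.02097 m

x = 0.021 m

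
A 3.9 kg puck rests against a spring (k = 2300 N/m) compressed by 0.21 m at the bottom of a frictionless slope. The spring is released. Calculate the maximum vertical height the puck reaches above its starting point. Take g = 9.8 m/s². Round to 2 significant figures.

Energy conservation from release to the highest point: ½kx² = mgh
h = kx²/(2mg) = (2300)(0.21)²/(2 × 3.9 × 9.8) = 1.327 m

h = 1.3 m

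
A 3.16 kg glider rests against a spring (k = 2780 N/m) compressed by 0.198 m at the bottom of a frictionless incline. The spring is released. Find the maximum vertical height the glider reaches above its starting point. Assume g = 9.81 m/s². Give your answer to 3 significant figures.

h = 1.76 m

All spring PE becomes gravitational PE at the highest point: ½kx² = mgh
h = kx²/(2mg) = (2780)(0.198)²/(2 × 3.16 × 9.81) = 1.758 m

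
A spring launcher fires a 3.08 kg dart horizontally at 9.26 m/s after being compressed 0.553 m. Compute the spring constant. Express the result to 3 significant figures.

k = 864 N/m

Energy stored in the spring equals the launch KE: ½kx² = ½mv²
k = mv²/x² = (3.08)(9.26)²/(0.553)² = 863.6 N/m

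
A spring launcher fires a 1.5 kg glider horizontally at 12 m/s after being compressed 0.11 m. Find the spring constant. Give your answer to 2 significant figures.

½kx² = ½mv²
k = mv²/x² = (1.5)(12)²/(0.11)² = 17851 N/m

k = 18000 N/m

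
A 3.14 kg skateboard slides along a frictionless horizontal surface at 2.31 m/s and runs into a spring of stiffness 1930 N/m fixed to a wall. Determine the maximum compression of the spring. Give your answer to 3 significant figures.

x = 0.0932 m

All KE is stored as spring PE at maximum compression: ½mv² = ½kx²
x = v√(m/k) = 2.31 × √(3.14/1930) = 0.09317 m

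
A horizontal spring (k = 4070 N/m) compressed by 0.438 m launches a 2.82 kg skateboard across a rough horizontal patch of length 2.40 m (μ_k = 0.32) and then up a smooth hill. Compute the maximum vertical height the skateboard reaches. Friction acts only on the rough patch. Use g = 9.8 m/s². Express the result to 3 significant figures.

Spring energy: E₀ = ½kx² = ½(4070)(0.438)² = 390.40 J
Friction: W_f = μ_k mg d = (0.32)(2.82)(9.8)(2.40) = 21.22 J
Energy at base of ramp: E = 390.40 − 21.22 = 369.18 J
At max height all remaining energy is PE: mgh = E ⇒ h = E/(mg) = 369.18/(2.82 × 9.8) = 13.36 m

h = 13.4 m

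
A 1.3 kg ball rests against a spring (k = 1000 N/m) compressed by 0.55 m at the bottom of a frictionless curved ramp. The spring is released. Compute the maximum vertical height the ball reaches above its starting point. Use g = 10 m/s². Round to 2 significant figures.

h = 12 m

Energy conservation from release to the highest point: ½kx² = mgh
h = kx²/(2mg) = (1000)(0.55)²/(2 × 1.3 × 10) = 11.63 m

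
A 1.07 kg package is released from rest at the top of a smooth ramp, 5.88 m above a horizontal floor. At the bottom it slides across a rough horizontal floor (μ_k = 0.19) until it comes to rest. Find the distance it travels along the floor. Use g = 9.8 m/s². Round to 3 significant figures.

Energy bookkeeping (friction removes W_f = μ_k N d):
At rest all PE has been dissipated by friction: mgh = μ_k m g d
d = h/μ_k = 5.88/0.19 = 30.95 m

d = 30.9 m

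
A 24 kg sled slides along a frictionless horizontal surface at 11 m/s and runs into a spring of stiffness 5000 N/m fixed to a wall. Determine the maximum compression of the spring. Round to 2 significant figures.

All KE is stored as spring PE at maximum compression: ½mv² = ½kx²
x = v√(m/k) = 11 × √(24/5000) = 0.7621 m

x = 0.76 m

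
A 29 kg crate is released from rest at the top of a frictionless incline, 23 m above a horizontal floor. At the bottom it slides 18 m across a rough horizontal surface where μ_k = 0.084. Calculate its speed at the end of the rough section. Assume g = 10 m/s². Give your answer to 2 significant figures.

v = 21 m/s

Energy at the top = energy at the end + work done against friction:
mgh = ½mv² + μ_k m g d
W_f = μ_k mg d = (0.084)(29)(10)(18) = 438.5 J
½mv² = mgh − W_f = 6670.0 − 438.5 = 6231.5 J
v = √(2 × 6231.5/29) = 20.73 m/s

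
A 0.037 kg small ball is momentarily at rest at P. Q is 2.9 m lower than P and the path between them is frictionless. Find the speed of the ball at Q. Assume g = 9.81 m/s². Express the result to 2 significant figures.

v = 7.5 m/s

Energy conservation between the two points: mgh = ½mv²
The mass cancels from both sides.
v = √(2gh) = √(2 × 9.81 × 2.9) = √56.898 = 7.543 m/s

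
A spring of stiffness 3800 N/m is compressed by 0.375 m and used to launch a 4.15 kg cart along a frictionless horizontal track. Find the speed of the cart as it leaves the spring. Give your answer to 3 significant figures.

v = 11.3 m/s

Spring PE converts entirely to kinetic energy: ½kx² = ½mv²
v = x√(k/m) = 0.375 × √(3800/4.15) = 11.35 m/s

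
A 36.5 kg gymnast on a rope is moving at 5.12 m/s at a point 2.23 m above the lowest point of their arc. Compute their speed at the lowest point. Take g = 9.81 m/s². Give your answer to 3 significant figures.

v = 8.36 m/s

Equating total energy at the two states: ½mv₀² + mgh = ½mv²
v² = v₀² + 2gh = (5.12)² + 2(9.81)(2.23) = 69.967
v = √69.967 = 8.365 m/s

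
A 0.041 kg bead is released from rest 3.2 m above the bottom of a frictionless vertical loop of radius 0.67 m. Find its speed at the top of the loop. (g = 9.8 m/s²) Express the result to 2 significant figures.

Energy conservation: mgh = ½mv_top² + mg(2r)
v_top² = 2g(h − 2r) = 2(9.8)(3.2 − 1.340) = 36.46
v_top = 6.038 m/s

v = 6.0 m/s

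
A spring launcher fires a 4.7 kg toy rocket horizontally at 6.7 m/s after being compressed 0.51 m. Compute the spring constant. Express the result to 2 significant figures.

½kx² = ½mv²
k = mv²/x² = (4.7)(6.7)²/(0.51)² = 811.2 N/m

k = 810 N/m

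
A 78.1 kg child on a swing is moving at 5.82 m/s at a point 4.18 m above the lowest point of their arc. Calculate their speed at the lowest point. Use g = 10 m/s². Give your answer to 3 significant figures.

Equating total energy at the two states: ½mv₀² + mgh = ½mv²
v² = v₀² + 2gh = (5.82)² + 2(10)(4.18) = 117.47
v = √117.47 = 10.84 m/s

v = 10.8 m/s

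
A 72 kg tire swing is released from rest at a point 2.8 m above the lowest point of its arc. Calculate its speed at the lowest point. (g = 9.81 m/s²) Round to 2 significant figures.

v = 7.4 m/s

By conservation of mechanical energy, mgh = ½mv²
v = √(2gh) = √(2 × 9.81 × 2.8) = √54.936 = 7.412 m/s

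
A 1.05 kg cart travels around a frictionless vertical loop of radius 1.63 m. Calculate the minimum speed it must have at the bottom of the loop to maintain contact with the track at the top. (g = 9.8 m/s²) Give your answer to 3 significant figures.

At the top: mg = mv_top²/r ⇒ v_top² = gr = 15.97 m²/s²
Energy from bottom to top (height 2r): ½mv_bot² = ½mv_top² + mg(2r)
v_bot² = gr + 4gr = 5gr = 79.87
v_bot = √(5gr) = 8.937 m/s

v = 8.94 m/s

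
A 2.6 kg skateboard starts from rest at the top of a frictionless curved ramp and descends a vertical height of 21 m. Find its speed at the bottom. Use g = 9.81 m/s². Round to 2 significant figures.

By conservation of mechanical energy, mgh = ½mv²
v = √(2gh) = √(2 × 9.81 × 21) = √412.02 = 20.30 m/s

v = 20 m/s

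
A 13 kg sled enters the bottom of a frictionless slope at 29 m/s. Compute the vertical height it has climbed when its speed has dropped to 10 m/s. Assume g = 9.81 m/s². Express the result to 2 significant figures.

h = 38 m

Energy balance between the two points: ½mv₁² = ½mv₂² + mgh
h = (v₁² − v₂²)/(2g) = (29² − 10²)/(2 × 9.81) = 37.77 m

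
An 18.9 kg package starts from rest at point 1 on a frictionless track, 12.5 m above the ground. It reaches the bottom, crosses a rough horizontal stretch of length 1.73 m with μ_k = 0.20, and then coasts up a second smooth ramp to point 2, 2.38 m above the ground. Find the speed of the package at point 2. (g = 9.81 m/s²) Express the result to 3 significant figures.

v = 13.8 m/s

Energy at 1: mgh₁ = (18.9)(9.81)(12.5) = 2317.6 J
Friction loss: W_f = μ_k mg d = 64.15 J
At 2: ½mv² + mgh₂ = mgh₁ − W_f
½mv² = 2317.6 − 64.15 − 441.27 = 1812.2 J
v = √(2 × 1812.2/18.9) = 13.85 m/s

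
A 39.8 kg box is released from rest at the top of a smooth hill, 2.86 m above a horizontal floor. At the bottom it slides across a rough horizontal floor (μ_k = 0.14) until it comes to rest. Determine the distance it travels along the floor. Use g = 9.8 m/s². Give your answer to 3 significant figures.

Energy at the top = energy at the end + work done against friction:
At rest all PE has been dissipated by friction: mgh = μ_k m g d
d = h/μ_k = 2.86/0.14 = 20.43 m

d = 20.4 m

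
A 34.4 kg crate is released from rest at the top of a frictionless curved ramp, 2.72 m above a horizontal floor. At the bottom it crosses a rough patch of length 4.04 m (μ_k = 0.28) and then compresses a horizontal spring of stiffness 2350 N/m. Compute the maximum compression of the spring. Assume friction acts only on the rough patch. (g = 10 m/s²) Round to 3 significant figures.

Initial energy: E₁ = mgh = (34.4)(10)(2.72) = 935.68 J
Friction removes W_f = μ_k mg d = (0.28)(34.4)(10)(4.04) = 389.1 J
Energy reaching the spring: E = 935.68 − 389.1 = 546.55 J
At max compression ½kx² = E ⇒ x = √(2E/k) = √(2 × 546.55/2350) = 0.6820 m

x = 0.682 m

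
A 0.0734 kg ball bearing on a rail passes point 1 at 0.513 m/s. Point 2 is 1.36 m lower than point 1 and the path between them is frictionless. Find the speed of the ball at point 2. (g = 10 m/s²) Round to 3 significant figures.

v = 5.24 m/s

By conservation of mechanical energy, ½mv₀² + mgh = ½mv²
The mass cancels from both sides.
v² = v₀² + 2gh = (0.513)² + 2(10)(1.36) = 27.463
v = √27.463 = 5.241 m/s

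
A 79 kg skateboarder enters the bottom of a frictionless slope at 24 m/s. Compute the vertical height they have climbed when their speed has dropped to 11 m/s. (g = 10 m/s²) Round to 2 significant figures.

Energy balance between the two points: ½mv₁² = ½mv₂² + mgh
h = (v₁² − v₂²)/(2g) = (24² − 11²)/(2 × 10) = 22.75 m

h = 23 m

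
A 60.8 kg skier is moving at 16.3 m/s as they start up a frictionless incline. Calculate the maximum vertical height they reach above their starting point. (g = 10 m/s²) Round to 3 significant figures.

By energy conservation, ½mv² = mgh
h = v²/(2g) = 16.3²/(2 × 10) = 13.28 m

h = 13.3 m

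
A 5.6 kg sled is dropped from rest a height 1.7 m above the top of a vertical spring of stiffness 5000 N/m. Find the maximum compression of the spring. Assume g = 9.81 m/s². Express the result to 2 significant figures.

x = 0.20 m

Let x be the compression. The total drop is H + x, and the sled is instantaneously at rest at max compression, so energy conservation gives:
mg(H + x) = ½kx²
½(5000)x² − (5.6)(9.81)x − (5.6)(9.81)(1.7) = 0
2500x² − 54.94x − 93.39 = 0
x = [54.94 + √(3018 + 933912)]/(2 × 2500) = 0.2046 m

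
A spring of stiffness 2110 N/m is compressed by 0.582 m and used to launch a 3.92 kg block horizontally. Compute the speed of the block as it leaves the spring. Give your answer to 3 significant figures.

v = 13.5 m/s

The block leaves the spring when the spring is at natural length, so ½kx² = ½mv²
v = x√(k/m) = 0.582 × √(2110/3.92) = 13.50 m/s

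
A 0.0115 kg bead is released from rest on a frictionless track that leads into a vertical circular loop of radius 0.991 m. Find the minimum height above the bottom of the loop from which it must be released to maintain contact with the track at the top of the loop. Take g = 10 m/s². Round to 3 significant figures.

h = 2.48 m

At the top, for minimum speed gravity alone supplies the centripetal force: mg = mv_top²/r ⇒ v_top² = gr = 9.910 m²/s²
Energy conservation from release height h to the top (height 2r): mgh = ½mv_top² + mg(2r)
h = v_top²/(2g) + 2r = r/2 + 2r = 5r/2 = 2.478 m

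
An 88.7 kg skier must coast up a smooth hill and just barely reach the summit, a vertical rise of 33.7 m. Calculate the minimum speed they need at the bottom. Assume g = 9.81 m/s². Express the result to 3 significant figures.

v = 25.7 m/s

At the top they are momentarily at rest, so all KE converts to PE: ½mv² = mgh
v = √(2gh) = √(2 × 9.81 × 33.7) = 25.71 m/s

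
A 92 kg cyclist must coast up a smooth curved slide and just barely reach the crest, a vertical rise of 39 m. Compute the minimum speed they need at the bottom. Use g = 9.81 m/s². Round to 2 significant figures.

At the top they are momentarily at rest, so all KE converts to PE: ½mv² = mgh
v = √(2gh) = √(2 × 9.81 × 39) = 27.66 m/s

v = 28 m/s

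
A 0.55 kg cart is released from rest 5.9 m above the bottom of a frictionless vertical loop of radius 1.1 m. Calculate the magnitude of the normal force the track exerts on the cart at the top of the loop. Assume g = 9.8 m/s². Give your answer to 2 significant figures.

Energy from release to top (height 2r): mgh = ½mv_top² + mg(2r)
v_top² = 2g(h − 2r) = 2(9.8)(5.9 − 2.200) = 72.520 m²/s²
At the top, both N and weight point toward the centre: N + mg = mv_top²/r
N = m(v_top²/r − g) = 0.55(72.520/1.1 − 9.8) = 30.87 N

N = 31 N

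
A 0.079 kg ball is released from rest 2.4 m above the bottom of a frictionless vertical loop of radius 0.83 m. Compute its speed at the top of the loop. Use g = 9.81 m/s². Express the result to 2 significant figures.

Energy conservation: mgh = ½mv_top² + mg(2r)
v_top² = 2g(h − 2r) = 2(9.81)(2.4 − 1.660) = 14.52
v_top = 3.810 m/s

v = 3.8 m/s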